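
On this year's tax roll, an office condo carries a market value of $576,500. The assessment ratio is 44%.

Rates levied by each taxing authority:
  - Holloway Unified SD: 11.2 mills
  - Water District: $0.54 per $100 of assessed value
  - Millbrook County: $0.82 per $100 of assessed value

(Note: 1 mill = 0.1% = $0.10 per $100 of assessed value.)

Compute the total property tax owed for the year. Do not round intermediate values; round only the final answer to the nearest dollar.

Assessed value = $576,500 × 0.44 = $253,660
Holloway Unified SD: $253,660 × 0.0112 = $2,840.992
Water District: $253,660 × 0.0054 = $1,369.764
Millbrook County: $253,660 × 0.0082 = $2,080.012
Total = $6,290.768

$6,291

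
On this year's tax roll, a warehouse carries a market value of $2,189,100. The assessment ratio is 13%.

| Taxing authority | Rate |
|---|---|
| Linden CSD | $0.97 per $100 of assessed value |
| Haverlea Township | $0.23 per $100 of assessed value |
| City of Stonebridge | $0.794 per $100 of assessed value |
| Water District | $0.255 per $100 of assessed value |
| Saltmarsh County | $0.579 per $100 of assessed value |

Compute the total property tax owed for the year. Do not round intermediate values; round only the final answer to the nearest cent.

Assessed value = $2,189,100 × 0.13 = $284,583
Linden CSD: $284,583 × 0.0097 = $2,760.4551
Haverlea Township: $284,583 × 0.0023 = $654.5409
City of Stonebridge: $284,583 × 0.00794 = $2,259.58902
Water District: $284,583 × 0.00255 = $725.68665
Saltmarsh County: $284,583 × 0.00579 = $1,647.73557
Total = $2,760.4551 + $654.5409 + $2,259.58902 + $725.68665 + $1,647.73557 = $8,048.00724

$8,048.01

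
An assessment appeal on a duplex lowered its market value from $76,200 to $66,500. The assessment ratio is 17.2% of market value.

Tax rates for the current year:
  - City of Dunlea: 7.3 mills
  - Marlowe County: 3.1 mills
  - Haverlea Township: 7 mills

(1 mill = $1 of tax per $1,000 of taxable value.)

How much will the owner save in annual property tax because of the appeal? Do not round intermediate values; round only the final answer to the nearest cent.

Old assessed value = $76,200 × 0.172 = $13,106.4
New assessed value = $66,500 × 0.172 = $11,438
Combined rate = 0.0073 + 0.0031 + 0.007 = 0.0174
Old tax = $13,106.4 × 0.0174 = $228.05136
New tax = $11,438 × 0.0174 = $199.0212
Reduction = $228.05136 − $199.0212 = $29.03016

$29.03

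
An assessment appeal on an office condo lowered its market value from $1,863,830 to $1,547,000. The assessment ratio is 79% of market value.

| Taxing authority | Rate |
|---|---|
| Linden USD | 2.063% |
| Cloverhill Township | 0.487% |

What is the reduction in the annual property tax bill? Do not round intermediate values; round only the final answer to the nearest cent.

Old assessed value = $1,863,830 × 0.79 = $1,472,425.7
New assessed value = $1,547,000 × 0.79 = $1,222,130
Combined rate = 0.02063 + 0.00487 = 0.0255
Old tax = $1,472,425.7 × 0.0255 = $37,546.85535
New tax = $1,222,130 × 0.0255 = $31,164.315
Reduction = $37,546.85535 − $31,164.315 = $6,382.54035

$6,382.54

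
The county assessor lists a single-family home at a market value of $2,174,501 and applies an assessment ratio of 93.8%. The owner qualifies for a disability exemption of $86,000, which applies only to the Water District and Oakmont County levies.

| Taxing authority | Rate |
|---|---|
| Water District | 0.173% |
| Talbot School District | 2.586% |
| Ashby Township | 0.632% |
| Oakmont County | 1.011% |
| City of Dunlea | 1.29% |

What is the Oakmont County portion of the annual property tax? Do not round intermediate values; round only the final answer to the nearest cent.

Assessed value = $2,174,501 × 0.938 = $2,039,681.938
Oakmont County taxable value = $2,039,681.938 − $86,000 = $1,953,681.938
Oakmont County levy = $1,953,681.938 × 0.01011 = $19,751.72439318

$19,751.72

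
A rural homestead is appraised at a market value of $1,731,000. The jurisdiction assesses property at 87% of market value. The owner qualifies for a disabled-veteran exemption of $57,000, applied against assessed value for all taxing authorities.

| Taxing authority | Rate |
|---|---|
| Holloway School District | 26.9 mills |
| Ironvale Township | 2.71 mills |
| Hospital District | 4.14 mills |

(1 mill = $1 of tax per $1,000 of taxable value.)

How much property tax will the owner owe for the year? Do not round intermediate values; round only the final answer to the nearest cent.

$48,902.74

Assessed value = $1,731,000 × 0.87 = $1,505,970
Taxable value = $1,505,970 − $57,000 = $1,448,970
Holloway School District: $1,448,970 × 0.0269 = $38,977.293
Ironvale Township: $1,448,970 × 0.00271 = $3,926.7087
Hospital District: $1,448,970 × 0.00414 = $5,998.7358
Total = $38,977.293 + $3,926.7087 + $5,998.7358 = $48,902.7375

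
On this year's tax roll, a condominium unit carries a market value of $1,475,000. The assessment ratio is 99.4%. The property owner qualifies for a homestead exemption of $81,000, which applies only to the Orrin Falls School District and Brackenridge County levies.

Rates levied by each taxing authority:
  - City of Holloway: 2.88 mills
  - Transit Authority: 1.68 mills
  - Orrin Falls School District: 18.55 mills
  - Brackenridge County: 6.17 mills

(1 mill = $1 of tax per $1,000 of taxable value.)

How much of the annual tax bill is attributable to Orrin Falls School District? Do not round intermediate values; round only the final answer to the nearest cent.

Assessed value = $1,475,000 × 0.994 = $1,466,150
Orrin Falls School District taxable value = $1,466,150 − $81,000 = $1,385,150
Orrin Falls School District levy = $1,385,150 × 0.01855 = $25,694.5325

$25,694.53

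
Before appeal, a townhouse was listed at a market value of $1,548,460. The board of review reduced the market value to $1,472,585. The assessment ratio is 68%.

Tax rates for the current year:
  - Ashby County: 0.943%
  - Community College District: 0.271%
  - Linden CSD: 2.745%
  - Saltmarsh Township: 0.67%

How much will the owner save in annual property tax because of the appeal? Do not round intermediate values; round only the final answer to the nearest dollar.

Old assessed value = $1,548,460 × 0.68 = $1,052,952.8
New assessed value = $1,472,585 × 0.68 = $1,001,357.8
Combined rate = 0.00943 + 0.00271 + 0.02745 + 0.0067 = 0.04629
Old tax = $1,052,952.8 × 0.04629 = $48,741.185112
New tax = $1,001,357.8 × 0.04629 = $46,352.852562
Reduction = $48,741.185112 − $46,352.852562 = $2,388.33255

$2,388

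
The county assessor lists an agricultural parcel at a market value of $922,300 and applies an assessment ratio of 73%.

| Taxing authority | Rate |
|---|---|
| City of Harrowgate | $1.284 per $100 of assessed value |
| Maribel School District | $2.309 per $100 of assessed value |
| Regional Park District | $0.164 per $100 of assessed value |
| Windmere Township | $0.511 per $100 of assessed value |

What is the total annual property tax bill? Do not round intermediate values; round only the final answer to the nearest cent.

$28,735.55

Assessed value = $922,300 × 0.73 = $673,279
City of Harrowgate: $673,279 × 0.01284 = $8,644.90236
Maribel School District: $673,279 × 0.02309 = $15,546.01211
Regional Park District: $673,279 × 0.00164 = $1,104.17756
Windmere Township: $673,279 × 0.00511 = $3,440.45569
Total = $8,644.90236 + $15,546.01211 + $1,104.17756 + $3,440.45569 = $28,735.54772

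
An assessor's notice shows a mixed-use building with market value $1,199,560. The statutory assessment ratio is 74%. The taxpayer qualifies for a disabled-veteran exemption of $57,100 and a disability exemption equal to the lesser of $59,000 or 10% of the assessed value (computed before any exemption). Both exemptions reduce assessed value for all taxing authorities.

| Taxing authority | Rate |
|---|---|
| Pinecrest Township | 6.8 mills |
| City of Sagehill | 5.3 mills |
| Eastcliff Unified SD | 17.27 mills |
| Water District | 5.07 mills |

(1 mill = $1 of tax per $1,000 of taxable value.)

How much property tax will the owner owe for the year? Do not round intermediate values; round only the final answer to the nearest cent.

$26,573.02

Assessed value = $1,199,560 × 0.74 = $887,674.4
Disability exemption = min($59,000, 10% × $887,674.4) = min($59,000, $88,767.44) = $59,000 (dollar cap binds)
Taxable value = $887,674.4 − $57,100 − $59,000 = $771,574.4
Pinecrest Township: $771,574.4 × 0.0068 = $5,246.70592
City of Sagehill: $771,574.4 × 0.0053 = $4,089.34432
Eastcliff Unified SD: $771,574.4 × 0.01727 = $13,325.089888
Water District: $771,574.4 × 0.00507 = $3,911.882208
Total = $26,573.022336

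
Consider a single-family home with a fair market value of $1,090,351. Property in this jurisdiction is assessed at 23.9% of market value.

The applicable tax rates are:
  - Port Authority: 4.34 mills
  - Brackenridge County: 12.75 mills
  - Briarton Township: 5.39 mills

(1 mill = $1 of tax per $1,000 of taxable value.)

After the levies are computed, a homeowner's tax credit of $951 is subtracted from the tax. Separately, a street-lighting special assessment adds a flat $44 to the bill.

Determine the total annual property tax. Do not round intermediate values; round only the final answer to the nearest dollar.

Assessed value = $1,090,351 × 0.239 = $260,593.889
Port Authority: $260,593.889 × 0.00434 = $1,130.97747826
Brackenridge County: $260,593.889 × 0.01275 = $3,322.57208475
Briarton Township: $260,593.889 × 0.00539 = $1,404.60106171
Levies subtotal = $5,858.15062472
After credit = $5,858.15062472 − $951 = $4,907.15062472
Total = $4,907.15062472 + $44 = $4,951.15062472

$4,951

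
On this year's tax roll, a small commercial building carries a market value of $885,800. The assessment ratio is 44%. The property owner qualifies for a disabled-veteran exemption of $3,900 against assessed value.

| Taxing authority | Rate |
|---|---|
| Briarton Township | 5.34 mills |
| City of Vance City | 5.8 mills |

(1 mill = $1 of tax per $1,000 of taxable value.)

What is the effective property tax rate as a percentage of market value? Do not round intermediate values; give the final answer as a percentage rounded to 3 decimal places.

Assessed value = $885,800 × 0.44 = $389,752
Taxable value = $389,752 − $3,900 = $385,852
Briarton Township: $385,852 × 0.00534 = $2,060.44968
City of Vance City: $385,852 × 0.0058 = $2,237.9416
Total tax = $4,298.39128
Effective rate = $4,298.39128 ÷ $885,800 = 0.485% of market value

0.485%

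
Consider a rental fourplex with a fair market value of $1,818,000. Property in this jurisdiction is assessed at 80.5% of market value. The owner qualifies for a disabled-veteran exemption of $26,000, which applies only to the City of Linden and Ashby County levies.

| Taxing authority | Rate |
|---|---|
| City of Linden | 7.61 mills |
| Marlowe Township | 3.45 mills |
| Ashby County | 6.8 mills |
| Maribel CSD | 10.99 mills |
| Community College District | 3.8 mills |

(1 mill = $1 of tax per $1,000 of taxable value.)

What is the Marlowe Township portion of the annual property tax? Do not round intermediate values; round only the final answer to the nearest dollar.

Assessed value = $1,818,000 × 0.805 = $1,463,490
Marlowe Township taxable value = $1,463,490 (exemption does not apply)
Marlowe Township levy = $1,463,490 × 0.00345 = $5,049.0405

$5,049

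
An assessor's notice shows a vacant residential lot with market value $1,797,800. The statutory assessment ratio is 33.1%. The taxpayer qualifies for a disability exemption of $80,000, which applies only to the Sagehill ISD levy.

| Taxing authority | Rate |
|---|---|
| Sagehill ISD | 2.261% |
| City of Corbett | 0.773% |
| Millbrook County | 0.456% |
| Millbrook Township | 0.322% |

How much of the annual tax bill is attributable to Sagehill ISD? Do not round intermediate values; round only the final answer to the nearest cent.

$11,645.77

Assessed value = $1,797,800 × 0.331 = $595,071.8
Sagehill ISD taxable value = $595,071.8 − $80,000 = $515,071.8
Sagehill ISD levy = $515,071.8 × 0.02261 = $11,645.773398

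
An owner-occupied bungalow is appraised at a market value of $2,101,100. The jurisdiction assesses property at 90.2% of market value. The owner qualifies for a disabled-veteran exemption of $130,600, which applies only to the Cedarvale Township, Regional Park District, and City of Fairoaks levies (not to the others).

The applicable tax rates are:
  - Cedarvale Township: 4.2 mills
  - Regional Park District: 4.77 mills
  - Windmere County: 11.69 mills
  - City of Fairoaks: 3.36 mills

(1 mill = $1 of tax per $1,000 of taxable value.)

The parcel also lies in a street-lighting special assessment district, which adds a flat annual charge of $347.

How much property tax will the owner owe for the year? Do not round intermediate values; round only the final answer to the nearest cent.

Assessed value = $2,101,100 × 0.902 = $1,895,192.2
Cedarvale Township: ($1,895,192.2 − $130,600) × 0.0042 = $1,764,592.2 × 0.0042 = $7,411.28724
Regional Park District: ($1,895,192.2 − $130,600) × 0.00477 = $1,764,592.2 × 0.00477 = $8,417.104794
Windmere County: $1,895,192.2 × 0.01169 = $22,154.796818
City of Fairoaks: ($1,895,192.2 − $130,600) × 0.00336 = $1,764,592.2 × 0.00336 = $5,929.029792
Levies subtotal = $43,912.218644
Total = $43,912.218644 + $347 = $44,259.218644

$44,259.22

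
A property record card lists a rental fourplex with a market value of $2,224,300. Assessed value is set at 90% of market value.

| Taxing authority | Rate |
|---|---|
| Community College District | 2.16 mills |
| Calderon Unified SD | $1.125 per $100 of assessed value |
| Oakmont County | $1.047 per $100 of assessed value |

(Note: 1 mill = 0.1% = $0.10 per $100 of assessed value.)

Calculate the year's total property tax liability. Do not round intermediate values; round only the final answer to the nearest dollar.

Assessed value = $2,224,300 × 0.9 = $2,001,870
Community College District: $2,001,870 × 0.00216 = $4,324.0392
Calderon Unified SD: $2,001,870 × 0.01125 = $22,521.0375
Oakmont County: $2,001,870 × 0.01047 = $20,959.5789
Total = $47,804.6556

$47,805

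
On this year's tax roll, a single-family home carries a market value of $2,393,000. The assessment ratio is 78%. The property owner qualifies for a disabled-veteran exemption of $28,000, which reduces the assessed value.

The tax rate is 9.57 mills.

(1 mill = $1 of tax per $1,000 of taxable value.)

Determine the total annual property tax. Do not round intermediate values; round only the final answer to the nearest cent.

$17,594.83

Assessed value = $2,393,000 × 0.78 = $1,866,540
Taxable value = $1,866,540 − $28,000 = $1,838,540
Tax = $1,838,540 × 0.00957 = $17,594.8278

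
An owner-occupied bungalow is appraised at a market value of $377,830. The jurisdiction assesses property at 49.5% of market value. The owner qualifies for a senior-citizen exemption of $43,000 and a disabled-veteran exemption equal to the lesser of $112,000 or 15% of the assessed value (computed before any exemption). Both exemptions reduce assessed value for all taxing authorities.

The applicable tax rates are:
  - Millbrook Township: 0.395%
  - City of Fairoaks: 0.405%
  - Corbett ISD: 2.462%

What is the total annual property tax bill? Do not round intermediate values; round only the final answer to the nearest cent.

Assessed value = $377,830 × 0.495 = $187,025.85
Disabled-veteran exemption = min($112,000, 15% × $187,025.85) = min($112,000, $28,053.8775) = $28,053.8775 (percentage binds)
Taxable value = $187,025.85 − $43,000 − $28,053.8775 = $115,971.9725
Millbrook Township: $115,971.9725 × 0.00395 = $458.089291375
City of Fairoaks: $115,971.9725 × 0.00405 = $469.686488625
Corbett ISD: $115,971.9725 × 0.02462 = $2,855.22996295
Total = $3,783.00574295

$3,783.01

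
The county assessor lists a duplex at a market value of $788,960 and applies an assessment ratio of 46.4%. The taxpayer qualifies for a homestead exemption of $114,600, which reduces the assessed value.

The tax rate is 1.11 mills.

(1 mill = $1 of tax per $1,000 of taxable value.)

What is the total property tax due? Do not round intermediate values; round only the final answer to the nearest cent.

$279.14

Assessed value = $788,960 × 0.464 = $366,077.44
Taxable value = $366,077.44 − $114,600 = $251,477.44
Tax = $251,477.44 × 0.00111 = $279.1399584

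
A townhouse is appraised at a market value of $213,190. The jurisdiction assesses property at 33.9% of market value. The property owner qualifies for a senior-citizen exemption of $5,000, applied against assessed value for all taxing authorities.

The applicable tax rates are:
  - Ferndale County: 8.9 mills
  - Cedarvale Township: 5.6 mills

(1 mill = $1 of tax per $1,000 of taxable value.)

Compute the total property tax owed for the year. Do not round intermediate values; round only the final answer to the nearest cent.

$975.44

Assessed value = $213,190 × 0.339 = $72,271.41
Taxable value = $72,271.41 − $5,000 = $67,271.41
Ferndale County: $67,271.41 × 0.0089 = $598.715549
Cedarvale Township: $67,271.41 × 0.0056 = $376.719896
Total = $598.715549 + $376.719896 = $975.435445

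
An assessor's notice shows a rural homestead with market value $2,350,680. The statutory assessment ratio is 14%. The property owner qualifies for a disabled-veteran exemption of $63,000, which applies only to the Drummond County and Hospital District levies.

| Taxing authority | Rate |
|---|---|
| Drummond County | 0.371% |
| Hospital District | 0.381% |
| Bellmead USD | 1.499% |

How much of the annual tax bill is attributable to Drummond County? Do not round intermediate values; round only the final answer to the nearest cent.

Assessed value = $2,350,680 × 0.14 = $329,095.2
Drummond County taxable value = $329,095.2 − $63,000 = $266,095.2
Drummond County levy = $266,095.2 × 0.00371 = $987.213192

$987.21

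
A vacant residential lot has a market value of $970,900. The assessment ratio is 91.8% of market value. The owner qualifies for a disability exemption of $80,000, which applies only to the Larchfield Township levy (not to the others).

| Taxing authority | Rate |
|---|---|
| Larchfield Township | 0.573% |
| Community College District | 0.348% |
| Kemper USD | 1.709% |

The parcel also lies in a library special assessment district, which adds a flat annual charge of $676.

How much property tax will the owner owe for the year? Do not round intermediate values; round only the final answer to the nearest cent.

Assessed value = $970,900 × 0.918 = $891,286.2
Larchfield Township: ($891,286.2 − $80,000) × 0.00573 = $811,286.2 × 0.00573 = $4,648.669926
Community College District: $891,286.2 × 0.00348 = $3,101.675976
Kemper USD: $891,286.2 × 0.01709 = $15,232.081158
Levies subtotal = $22,982.42706
Total = $22,982.42706 + $676 = $23,658.42706

$23,658.43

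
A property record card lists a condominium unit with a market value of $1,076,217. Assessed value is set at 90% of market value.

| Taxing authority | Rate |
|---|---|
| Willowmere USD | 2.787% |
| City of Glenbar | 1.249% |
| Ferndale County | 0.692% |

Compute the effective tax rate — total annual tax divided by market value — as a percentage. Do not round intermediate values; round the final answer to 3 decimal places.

Assessed value = $1,076,217 × 0.9 = $968,595.3
Willowmere USD: $968,595.3 × 0.02787 = $26,994.751011
City of Glenbar: $968,595.3 × 0.01249 = $12,097.755297
Ferndale County: $968,595.3 × 0.00692 = $6,702.679476
Total tax = $45,795.185784
Effective rate = $45,795.185784 ÷ $1,076,217 = 4.255% of market value

4.255%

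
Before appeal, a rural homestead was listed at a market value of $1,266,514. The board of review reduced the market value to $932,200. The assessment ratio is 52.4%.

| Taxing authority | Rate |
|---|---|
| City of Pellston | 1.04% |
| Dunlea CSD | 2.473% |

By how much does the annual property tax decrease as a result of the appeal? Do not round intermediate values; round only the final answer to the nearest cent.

$6,154.09

Old assessed value = $1,266,514 × 0.524 = $663,653.336
New assessed value = $932,200 × 0.524 = $488,472.8
Combined rate = 0.0104 + 0.02473 = 0.03513
Old tax = $663,653.336 × 0.03513 = $23,314.14169368
New tax = $488,472.8 × 0.03513 = $17,160.049464
Reduction = $23,314.14169368 − $17,160.049464 = $6,154.09222968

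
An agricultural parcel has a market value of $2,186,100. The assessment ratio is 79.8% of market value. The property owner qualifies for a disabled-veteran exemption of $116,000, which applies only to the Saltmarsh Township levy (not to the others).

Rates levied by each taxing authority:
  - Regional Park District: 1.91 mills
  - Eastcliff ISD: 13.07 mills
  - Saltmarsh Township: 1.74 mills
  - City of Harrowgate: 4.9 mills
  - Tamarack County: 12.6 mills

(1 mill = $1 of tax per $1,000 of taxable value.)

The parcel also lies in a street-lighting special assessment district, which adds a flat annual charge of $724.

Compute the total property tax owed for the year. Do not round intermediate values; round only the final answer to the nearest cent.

Assessed value = $2,186,100 × 0.798 = $1,744,507.8
Regional Park District: $1,744,507.8 × 0.00191 = $3,332.009898
Eastcliff ISD: $1,744,507.8 × 0.01307 = $22,800.716946
Saltmarsh Township: ($1,744,507.8 − $116,000) × 0.00174 = $1,628,507.8 × 0.00174 = $2,833.603572
City of Harrowgate: $1,744,507.8 × 0.0049 = $8,548.08822
Tamarack County: $1,744,507.8 × 0.0126 = $21,980.79828
Levies subtotal = $59,495.216916
Total = $59,495.216916 + $724 = $60,219.216916

$60,219.22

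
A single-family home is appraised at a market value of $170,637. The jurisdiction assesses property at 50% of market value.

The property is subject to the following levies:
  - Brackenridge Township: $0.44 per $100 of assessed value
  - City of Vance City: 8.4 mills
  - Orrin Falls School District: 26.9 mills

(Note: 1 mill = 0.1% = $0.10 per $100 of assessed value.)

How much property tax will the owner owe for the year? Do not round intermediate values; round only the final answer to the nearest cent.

Assessed value = $170,637 × 0.5 = $85,318.5
Brackenridge Township: $85,318.5 × 0.0044 = $375.4014
City of Vance City: $85,318.5 × 0.0084 = $716.6754
Orrin Falls School District: $85,318.5 × 0.0269 = $2,295.06765
Total = $3,387.14445

$3,387.14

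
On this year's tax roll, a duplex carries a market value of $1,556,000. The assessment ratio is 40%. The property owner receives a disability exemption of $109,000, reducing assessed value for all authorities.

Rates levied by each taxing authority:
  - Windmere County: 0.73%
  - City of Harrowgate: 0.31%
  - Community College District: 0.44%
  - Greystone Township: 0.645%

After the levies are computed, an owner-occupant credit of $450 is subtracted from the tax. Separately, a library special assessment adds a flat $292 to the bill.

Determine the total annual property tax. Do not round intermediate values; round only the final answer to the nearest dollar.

$10,752

Assessed value = $1,556,000 × 0.4 = $622,400
Taxable value = $622,400 − $109,000 = $513,400
Windmere County: $513,400 × 0.0073 = $3,747.82
City of Harrowgate: $513,400 × 0.0031 = $1,591.54
Community College District: $513,400 × 0.0044 = $2,258.96
Greystone Township: $513,400 × 0.00645 = $3,311.43
Levies subtotal = $10,909.75
After credit = $10,909.75 − $450 = $10,459.75
Total = $10,459.75 + $292 = $10,751.75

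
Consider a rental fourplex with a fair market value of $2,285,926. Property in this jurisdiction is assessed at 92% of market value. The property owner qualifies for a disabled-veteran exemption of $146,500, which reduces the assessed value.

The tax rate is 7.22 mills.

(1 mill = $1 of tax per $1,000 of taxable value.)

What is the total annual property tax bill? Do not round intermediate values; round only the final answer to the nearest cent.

$14,126.30

Assessed value = $2,285,926 × 0.92 = $2,103,051.92
Taxable value = $2,103,051.92 − $146,500 = $1,956,551.92
Tax = $1,956,551.92 × 0.00722 = $14,126.3048624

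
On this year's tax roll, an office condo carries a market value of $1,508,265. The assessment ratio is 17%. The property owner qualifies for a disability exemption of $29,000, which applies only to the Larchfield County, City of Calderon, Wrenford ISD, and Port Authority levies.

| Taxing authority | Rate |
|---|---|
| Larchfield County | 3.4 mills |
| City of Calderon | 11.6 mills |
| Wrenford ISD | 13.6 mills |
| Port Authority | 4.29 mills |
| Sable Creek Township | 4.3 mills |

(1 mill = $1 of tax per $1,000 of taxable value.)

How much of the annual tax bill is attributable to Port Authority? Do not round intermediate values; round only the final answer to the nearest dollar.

Assessed value = $1,508,265 × 0.17 = $256,405.05
Port Authority taxable value = $256,405.05 − $29,000 = $227,405.05
Port Authority levy = $227,405.05 × 0.00429 = $975.5676645

$976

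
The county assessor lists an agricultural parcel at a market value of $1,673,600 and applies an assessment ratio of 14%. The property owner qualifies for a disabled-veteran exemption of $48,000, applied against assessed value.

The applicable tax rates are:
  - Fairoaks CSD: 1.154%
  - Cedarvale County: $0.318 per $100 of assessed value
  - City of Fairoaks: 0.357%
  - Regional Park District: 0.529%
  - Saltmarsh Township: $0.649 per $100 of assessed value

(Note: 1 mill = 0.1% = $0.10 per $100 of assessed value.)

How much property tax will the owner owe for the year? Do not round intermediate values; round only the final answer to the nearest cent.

$5,602.16

Assessed value = $1,673,600 × 0.14 = $234,304
Taxable value = $234,304 − $48,000 = $186,304
Fairoaks CSD: $186,304 × 0.01154 = $2,149.94816
Cedarvale County: $186,304 × 0.00318 = $592.44672
City of Fairoaks: $186,304 × 0.00357 = $665.10528
Regional Park District: $186,304 × 0.00529 = $985.54816
Saltmarsh Township: $186,304 × 0.00649 = $1,209.11296
Total = $5,602.16128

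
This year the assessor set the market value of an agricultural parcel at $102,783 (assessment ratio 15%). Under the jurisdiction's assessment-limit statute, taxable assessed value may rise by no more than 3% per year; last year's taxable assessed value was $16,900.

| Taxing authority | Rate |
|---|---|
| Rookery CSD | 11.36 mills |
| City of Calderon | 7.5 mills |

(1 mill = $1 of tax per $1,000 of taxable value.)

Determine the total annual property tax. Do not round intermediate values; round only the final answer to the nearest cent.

Uncapped assessed value = $102,783 × 0.15 = $15,417.45
Cap limit = $16,900 × 1.03 = $17,407
Taxable assessed value = min($15,417.45, $17,407) = $15,417.45 (cap does not bind)
Rookery CSD: $15,417.45 × 0.01136 = $175.142232
City of Calderon: $15,417.45 × 0.0075 = $115.630875
Total = $290.773107

$290.77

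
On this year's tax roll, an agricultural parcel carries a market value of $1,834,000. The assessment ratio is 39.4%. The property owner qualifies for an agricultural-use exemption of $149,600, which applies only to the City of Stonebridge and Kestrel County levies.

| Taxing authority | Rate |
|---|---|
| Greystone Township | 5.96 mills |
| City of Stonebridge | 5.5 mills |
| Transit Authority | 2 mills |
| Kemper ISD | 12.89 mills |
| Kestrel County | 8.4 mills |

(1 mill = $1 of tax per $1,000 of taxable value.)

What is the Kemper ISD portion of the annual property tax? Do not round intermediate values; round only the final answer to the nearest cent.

Assessed value = $1,834,000 × 0.394 = $722,596
Kemper ISD taxable value = $722,596 (exemption does not apply)
Kemper ISD levy = $722,596 × 0.01289 = $9,314.26244

$9,314.26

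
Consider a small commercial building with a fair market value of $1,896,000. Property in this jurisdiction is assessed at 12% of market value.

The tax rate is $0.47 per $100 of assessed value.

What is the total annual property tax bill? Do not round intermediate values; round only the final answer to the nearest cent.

Assessed value = $1,896,000 × 0.12 = $227,520
Tax = $227,520 × 0.0047 = $1,069.344

$1,069.34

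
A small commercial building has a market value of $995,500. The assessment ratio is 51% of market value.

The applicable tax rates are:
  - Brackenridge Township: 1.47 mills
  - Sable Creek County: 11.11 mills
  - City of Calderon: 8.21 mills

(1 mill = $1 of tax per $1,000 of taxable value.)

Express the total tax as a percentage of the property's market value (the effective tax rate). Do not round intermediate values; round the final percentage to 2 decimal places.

Assessed value = $995,500 × 0.51 = $507,705
Brackenridge Township: $507,705 × 0.00147 = $746.32635
Sable Creek County: $507,705 × 0.01111 = $5,640.60255
City of Calderon: $507,705 × 0.00821 = $4,168.25805
Total tax = $10,555.18695
Effective rate = $10,555.18695 ÷ $995,500 = 1.06% of market value

1.06%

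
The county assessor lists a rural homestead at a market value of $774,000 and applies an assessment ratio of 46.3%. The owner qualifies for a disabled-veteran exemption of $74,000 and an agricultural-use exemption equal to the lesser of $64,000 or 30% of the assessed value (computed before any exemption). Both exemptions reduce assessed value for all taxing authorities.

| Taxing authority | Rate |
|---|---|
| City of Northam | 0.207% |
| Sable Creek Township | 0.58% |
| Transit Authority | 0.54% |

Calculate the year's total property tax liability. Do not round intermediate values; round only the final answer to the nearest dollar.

Assessed value = $774,000 × 0.463 = $358,362
Agricultural-use exemption = min($64,000, 30% × $358,362) = min($64,000, $107,508.6) = $64,000 (dollar cap binds)
Taxable value = $358,362 − $74,000 − $64,000 = $220,362
City of Northam: $220,362 × 0.00207 = $456.14934
Sable Creek Township: $220,362 × 0.0058 = $1,278.0996
Transit Authority: $220,362 × 0.0054 = $1,189.9548
Total = $2,924.20374

$2,924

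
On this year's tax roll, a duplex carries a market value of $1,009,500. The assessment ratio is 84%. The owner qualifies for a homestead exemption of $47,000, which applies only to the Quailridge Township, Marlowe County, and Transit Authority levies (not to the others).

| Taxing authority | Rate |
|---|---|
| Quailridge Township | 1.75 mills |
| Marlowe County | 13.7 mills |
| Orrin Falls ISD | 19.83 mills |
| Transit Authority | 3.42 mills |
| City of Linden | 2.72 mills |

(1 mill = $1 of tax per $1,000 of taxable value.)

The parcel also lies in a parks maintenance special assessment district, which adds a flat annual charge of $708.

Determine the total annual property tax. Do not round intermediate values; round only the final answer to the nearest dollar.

Assessed value = $1,009,500 × 0.84 = $847,980
Quailridge Township: ($847,980 − $47,000) × 0.00175 = $800,980 × 0.00175 = $1,401.715
Marlowe County: ($847,980 − $47,000) × 0.0137 = $800,980 × 0.0137 = $10,973.426
Orrin Falls ISD: $847,980 × 0.01983 = $16,815.4434
Transit Authority: ($847,980 − $47,000) × 0.00342 = $800,980 × 0.00342 = $2,739.3516
City of Linden: $847,980 × 0.00272 = $2,306.5056
Levies subtotal = $34,236.4416
Total = $34,236.4416 + $708 = $34,944.4416

$34,944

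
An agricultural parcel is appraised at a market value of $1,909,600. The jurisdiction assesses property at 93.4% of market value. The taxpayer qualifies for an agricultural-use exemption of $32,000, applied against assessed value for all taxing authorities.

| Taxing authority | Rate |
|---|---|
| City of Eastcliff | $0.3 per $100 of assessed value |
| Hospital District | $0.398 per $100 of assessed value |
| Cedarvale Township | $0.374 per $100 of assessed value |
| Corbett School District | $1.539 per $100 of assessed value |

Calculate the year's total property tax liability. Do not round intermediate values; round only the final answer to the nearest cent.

Assessed value = $1,909,600 × 0.934 = $1,783,566.4
Taxable value = $1,783,566.4 − $32,000 = $1,751,566.4
City of Eastcliff: $1,751,566.4 × 0.003 = $5,254.6992
Hospital District: $1,751,566.4 × 0.00398 = $6,971.234272
Cedarvale Township: $1,751,566.4 × 0.00374 = $6,550.858336
Corbett School District: $1,751,566.4 × 0.01539 = $26,956.606896
Total = $5,254.6992 + $6,971.234272 + $6,550.858336 + $26,956.606896 = $45,733.398704

$45,733.40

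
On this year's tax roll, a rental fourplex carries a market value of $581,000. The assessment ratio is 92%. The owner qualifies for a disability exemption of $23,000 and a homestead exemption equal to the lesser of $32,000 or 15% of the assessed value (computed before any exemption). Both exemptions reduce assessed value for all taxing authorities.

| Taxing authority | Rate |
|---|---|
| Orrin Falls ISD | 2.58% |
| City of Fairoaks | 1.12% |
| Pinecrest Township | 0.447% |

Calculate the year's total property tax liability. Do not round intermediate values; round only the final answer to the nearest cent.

Assessed value = $581,000 × 0.92 = $534,520
Homestead exemption = min($32,000, 15% × $534,520) = min($32,000, $80,178) = $32,000 (dollar cap binds)
Taxable value = $534,520 − $23,000 − $32,000 = $479,520
Orrin Falls ISD: $479,520 × 0.0258 = $12,371.616
City of Fairoaks: $479,520 × 0.0112 = $5,370.624
Pinecrest Township: $479,520 × 0.00447 = $2,143.4544
Total = $19,885.6944

$19,885.69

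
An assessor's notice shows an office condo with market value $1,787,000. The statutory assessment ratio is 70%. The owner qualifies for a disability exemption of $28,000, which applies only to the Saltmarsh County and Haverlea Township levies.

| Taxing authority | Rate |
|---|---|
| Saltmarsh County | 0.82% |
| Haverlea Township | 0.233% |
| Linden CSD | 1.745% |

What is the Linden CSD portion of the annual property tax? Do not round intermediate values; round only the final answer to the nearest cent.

$21,828.21

Assessed value = $1,787,000 × 0.7 = $1,250,900
Linden CSD taxable value = $1,250,900 (exemption does not apply)
Linden CSD levy = $1,250,900 × 0.01745 = $21,828.205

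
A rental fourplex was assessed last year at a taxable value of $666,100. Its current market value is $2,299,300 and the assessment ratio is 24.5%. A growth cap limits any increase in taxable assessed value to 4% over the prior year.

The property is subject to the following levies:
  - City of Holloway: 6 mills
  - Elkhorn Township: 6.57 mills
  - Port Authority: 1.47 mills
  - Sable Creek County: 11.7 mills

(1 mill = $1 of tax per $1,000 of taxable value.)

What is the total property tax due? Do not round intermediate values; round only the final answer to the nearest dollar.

$14,500

Uncapped assessed value = $2,299,300 × 0.245 = $563,328.5
Cap limit = $666,100 × 1.04 = $692,744
Taxable assessed value = min($563,328.5, $692,744) = $563,328.5 (cap does not bind)
City of Holloway: $563,328.5 × 0.006 = $3,379.971
Elkhorn Township: $563,328.5 × 0.00657 = $3,701.068245
Port Authority: $563,328.5 × 0.00147 = $828.092895
Sable Creek County: $563,328.5 × 0.0117 = $6,590.94345
Total = $14,500.07559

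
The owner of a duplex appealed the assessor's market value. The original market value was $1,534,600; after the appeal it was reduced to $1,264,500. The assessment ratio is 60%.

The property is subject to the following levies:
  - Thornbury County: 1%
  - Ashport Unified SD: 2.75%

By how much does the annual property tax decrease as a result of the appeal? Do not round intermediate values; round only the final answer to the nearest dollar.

$6,077

Old assessed value = $1,534,600 × 0.6 = $920,760
New assessed value = $1,264,500 × 0.6 = $758,700
Combined rate = 0.01 + 0.0275 = 0.0375
Old tax = $920,760 × 0.0375 = $34,528.5
New tax = $758,700 × 0.0375 = $28,451.25
Reduction = $34,528.5 − $28,451.25 = $6,077.25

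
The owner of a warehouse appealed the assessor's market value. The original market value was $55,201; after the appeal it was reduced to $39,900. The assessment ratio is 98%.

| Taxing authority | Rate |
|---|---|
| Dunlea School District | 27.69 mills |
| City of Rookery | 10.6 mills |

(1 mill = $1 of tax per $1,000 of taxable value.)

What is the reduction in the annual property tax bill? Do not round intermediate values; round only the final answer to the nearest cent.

Old assessed value = $55,201 × 0.98 = $54,096.98
New assessed value = $39,900 × 0.98 = $39,102
Combined rate = 0.02769 + 0.0106 = 0.03829
Old tax = $54,096.98 × 0.03829 = $2,071.3733642
New tax = $39,102 × 0.03829 = $1,497.21558
Reduction = $2,071.3733642 − $1,497.21558 = $574.1577842

$574.16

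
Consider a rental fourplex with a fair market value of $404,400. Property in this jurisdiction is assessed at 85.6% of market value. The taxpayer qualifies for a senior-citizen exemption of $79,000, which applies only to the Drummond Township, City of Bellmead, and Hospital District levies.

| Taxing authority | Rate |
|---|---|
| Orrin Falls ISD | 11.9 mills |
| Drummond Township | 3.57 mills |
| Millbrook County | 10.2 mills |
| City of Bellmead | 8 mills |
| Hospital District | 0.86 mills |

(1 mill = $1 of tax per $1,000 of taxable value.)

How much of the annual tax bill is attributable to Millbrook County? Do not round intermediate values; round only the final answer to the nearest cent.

$3,530.90

Assessed value = $404,400 × 0.856 = $346,166.4
Millbrook County taxable value = $346,166.4 (exemption does not apply)
Millbrook County levy = $346,166.4 × 0.0102 = $3,530.89728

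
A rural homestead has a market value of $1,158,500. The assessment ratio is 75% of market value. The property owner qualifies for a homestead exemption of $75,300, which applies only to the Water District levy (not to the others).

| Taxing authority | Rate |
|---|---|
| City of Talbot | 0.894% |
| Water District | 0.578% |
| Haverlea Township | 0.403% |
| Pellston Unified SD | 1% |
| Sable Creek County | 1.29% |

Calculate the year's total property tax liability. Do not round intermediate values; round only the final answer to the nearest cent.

$35,753.41

Assessed value = $1,158,500 × 0.75 = $868,875
City of Talbot: $868,875 × 0.00894 = $7,767.7425
Water District: ($868,875 − $75,300) × 0.00578 = $793,575 × 0.00578 = $4,586.8635
Haverlea Township: $868,875 × 0.00403 = $3,501.56625
Pellston Unified SD: $868,875 × 0.01 = $8,688.75
Sable Creek County: $868,875 × 0.0129 = $11,208.4875
Total = $35,753.40975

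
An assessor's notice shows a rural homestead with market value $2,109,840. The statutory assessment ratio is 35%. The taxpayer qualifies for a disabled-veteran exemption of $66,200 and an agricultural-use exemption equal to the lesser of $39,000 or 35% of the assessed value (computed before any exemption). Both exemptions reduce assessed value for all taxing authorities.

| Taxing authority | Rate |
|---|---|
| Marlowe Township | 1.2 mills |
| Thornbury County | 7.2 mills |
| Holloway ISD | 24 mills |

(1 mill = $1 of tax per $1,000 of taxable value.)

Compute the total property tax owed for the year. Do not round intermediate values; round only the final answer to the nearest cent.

Assessed value = $2,109,840 × 0.35 = $738,444
Agricultural-use exemption = min($39,000, 35% × $738,444) = min($39,000, $258,455.4) = $39,000 (dollar cap binds)
Taxable value = $738,444 − $66,200 − $39,000 = $633,244
Marlowe Township: $633,244 × 0.0012 = $759.8928
Thornbury County: $633,244 × 0.0072 = $4,559.3568
Holloway ISD: $633,244 × 0.024 = $15,197.856
Total = $20,517.1056

$20,517.11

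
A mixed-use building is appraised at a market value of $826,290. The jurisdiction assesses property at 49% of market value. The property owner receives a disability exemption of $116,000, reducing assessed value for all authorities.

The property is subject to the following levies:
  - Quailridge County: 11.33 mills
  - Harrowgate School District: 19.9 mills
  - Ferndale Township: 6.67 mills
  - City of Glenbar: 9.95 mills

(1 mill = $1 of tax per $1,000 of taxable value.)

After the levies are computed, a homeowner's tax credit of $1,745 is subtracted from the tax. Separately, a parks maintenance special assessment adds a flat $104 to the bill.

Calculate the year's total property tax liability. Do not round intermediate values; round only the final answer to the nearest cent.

Assessed value = $826,290 × 0.49 = $404,882.1
Taxable value = $404,882.1 − $116,000 = $288,882.1
Quailridge County: $288,882.1 × 0.01133 = $3,273.034193
Harrowgate School District: $288,882.1 × 0.0199 = $5,748.75379
Ferndale Township: $288,882.1 × 0.00667 = $1,926.843607
City of Glenbar: $288,882.1 × 0.00995 = $2,874.376895
Levies subtotal = $13,823.008485
After credit = $13,823.008485 − $1,745 = $12,078.008485
Total = $12,078.008485 + $104 = $12,182.008485

$12,182.01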